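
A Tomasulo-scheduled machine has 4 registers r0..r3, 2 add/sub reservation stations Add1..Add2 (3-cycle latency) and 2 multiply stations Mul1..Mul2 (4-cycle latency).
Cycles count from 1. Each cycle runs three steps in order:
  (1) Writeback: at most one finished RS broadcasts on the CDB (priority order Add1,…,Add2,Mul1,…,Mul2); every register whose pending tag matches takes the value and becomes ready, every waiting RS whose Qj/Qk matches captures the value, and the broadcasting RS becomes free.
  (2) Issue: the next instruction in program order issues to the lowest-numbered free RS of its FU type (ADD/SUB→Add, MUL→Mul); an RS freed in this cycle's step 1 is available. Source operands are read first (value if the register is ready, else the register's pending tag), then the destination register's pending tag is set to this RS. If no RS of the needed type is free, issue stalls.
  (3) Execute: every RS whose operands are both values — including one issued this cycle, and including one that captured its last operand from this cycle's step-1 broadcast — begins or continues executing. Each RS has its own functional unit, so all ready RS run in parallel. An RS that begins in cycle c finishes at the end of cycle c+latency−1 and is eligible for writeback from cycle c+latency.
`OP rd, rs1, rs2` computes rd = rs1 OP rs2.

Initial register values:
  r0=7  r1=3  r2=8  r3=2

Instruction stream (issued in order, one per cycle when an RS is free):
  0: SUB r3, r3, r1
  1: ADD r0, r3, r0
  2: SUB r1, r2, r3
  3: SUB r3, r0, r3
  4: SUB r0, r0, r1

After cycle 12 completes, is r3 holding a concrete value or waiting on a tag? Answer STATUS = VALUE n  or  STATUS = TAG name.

STATUS = VALUE 7

  c1: issue SUB r3<-Add1  regs: r0:7,r1:3,r2:8,r3:Add1
  c2: issue ADD r0<-Add2  regs: r0:Add2,r1:3,r2:8,r3:Add1
  c3: stall  regs: r0:Add2,r1:3,r2:8,r3:Add1
  c4: CDB Add1=-1; issue SUB r1<-Add1  regs: r0:Add2,r1:Add1,r2:8,r3:-1
  c5: stall  regs: r0:Add2,r1:Add1,r2:8,r3:-1
  c6: stall  regs: r0:Add2,r1:Add1,r2:8,r3:-1
  c7: CDB Add1=9; issue SUB r3<-Add1  regs: r0:Add2,r1:9,r2:8,r3:Add1
  c8: CDB Add2=6; issue SUB r0<-Add2  regs: r0:Add2,r1:9,r2:8,r3:Add1
  c9: -  regs: r0:Add2,r1:9,r2:8,r3:Add1
  c10: -  regs: r0:Add2,r1:9,r2:8,r3:Add1
  c11: CDB Add1=7  regs: r0:Add2,r1:9,r2:8,r3:7
  c12: CDB Add2=-3  regs: r0:-3,r1:9,r2:8,r3:7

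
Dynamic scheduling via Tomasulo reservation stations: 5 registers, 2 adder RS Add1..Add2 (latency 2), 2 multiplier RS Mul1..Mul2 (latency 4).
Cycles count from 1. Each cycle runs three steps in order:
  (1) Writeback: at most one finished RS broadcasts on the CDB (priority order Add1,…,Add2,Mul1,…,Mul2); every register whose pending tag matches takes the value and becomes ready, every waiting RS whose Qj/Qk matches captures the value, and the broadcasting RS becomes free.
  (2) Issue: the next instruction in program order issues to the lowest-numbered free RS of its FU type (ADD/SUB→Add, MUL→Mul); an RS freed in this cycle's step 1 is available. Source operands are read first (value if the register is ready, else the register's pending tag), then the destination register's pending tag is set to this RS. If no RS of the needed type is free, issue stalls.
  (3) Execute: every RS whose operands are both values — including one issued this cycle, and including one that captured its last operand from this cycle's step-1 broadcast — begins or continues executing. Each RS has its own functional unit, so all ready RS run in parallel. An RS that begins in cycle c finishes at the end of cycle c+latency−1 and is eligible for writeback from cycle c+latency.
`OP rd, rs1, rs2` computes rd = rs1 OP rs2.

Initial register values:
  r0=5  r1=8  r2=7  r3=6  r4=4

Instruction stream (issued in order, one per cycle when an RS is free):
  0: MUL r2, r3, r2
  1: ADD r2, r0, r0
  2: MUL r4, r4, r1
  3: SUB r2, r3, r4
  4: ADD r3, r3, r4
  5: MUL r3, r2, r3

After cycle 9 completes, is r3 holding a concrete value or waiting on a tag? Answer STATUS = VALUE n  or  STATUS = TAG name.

STATUS = TAG Mul1

  c1: issue MUL r2<-Mul1  regs: r0:5,r1:8,r2:Mul1,r3:6,r4:4
  c2: issue ADD r2<-Add1  regs: r0:5,r1:8,r2:Add1,r3:6,r4:4
  c3: issue MUL r4<-Mul2  regs: r0:5,r1:8,r2:Add1,r3:6,r4:Mul2
  c4: CDB Add1=10; issue SUB r2<-Add1  regs: r0:5,r1:8,r2:Add1,r3:6,r4:Mul2
  c5: CDB Mul1=42; issue ADD r3<-Add2  regs: r0:5,r1:8,r2:Add1,r3:Add2,r4:Mul2
  c6: issue MUL r3<-Mul1  regs: r0:5,r1:8,r2:Add1,r3:Mul1,r4:Mul2
  c7: CDB Mul2=32  regs: r0:5,r1:8,r2:Add1,r3:Mul1,r4:32
  c8: -  regs: r0:5,r1:8,r2:Add1,r3:Mul1,r4:32
  c9: CDB Add1=-26  regs: r0:5,r1:8,r2:-26,r3:Mul1,r4:32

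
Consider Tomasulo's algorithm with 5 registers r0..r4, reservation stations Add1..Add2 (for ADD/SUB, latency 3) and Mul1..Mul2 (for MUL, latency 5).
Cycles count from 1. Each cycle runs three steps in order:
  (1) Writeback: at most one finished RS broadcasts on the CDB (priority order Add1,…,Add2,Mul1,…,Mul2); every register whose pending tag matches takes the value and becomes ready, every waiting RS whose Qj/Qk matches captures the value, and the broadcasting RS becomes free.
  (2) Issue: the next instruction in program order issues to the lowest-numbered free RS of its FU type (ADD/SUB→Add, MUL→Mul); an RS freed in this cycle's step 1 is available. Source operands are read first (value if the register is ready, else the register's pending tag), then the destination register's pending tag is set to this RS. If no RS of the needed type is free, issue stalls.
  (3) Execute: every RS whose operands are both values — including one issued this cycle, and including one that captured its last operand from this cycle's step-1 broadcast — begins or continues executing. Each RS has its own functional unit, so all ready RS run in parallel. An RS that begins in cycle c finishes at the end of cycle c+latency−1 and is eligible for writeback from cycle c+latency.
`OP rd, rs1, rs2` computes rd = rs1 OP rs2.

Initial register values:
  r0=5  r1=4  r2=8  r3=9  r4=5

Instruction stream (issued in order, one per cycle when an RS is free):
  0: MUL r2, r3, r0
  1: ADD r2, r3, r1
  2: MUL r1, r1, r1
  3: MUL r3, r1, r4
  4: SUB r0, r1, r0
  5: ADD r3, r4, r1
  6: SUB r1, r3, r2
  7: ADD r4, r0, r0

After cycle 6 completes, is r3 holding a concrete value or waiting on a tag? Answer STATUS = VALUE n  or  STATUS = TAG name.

  c1: issue MUL r2<-Mul1  regs: r0:5,r1:4,r2:Mul1,r3:9,r4:5
  c2: issue ADD r2<-Add1  regs: r0:5,r1:4,r2:Add1,r3:9,r4:5
  c3: issue MUL r1<-Mul2  regs: r0:5,r1:Mul2,r2:Add1,r3:9,r4:5
  c4: stall  regs: r0:5,r1:Mul2,r2:Add1,r3:9,r4:5
  c5: CDB Add1=13; stall  regs: r0:5,r1:Mul2,r2:13,r3:9,r4:5
  c6: CDB Mul1=45; issue MUL r3<-Mul1  regs: r0:5,r1:Mul2,r2:13,r3:Mul1,r4:5

STATUS = TAG Mul1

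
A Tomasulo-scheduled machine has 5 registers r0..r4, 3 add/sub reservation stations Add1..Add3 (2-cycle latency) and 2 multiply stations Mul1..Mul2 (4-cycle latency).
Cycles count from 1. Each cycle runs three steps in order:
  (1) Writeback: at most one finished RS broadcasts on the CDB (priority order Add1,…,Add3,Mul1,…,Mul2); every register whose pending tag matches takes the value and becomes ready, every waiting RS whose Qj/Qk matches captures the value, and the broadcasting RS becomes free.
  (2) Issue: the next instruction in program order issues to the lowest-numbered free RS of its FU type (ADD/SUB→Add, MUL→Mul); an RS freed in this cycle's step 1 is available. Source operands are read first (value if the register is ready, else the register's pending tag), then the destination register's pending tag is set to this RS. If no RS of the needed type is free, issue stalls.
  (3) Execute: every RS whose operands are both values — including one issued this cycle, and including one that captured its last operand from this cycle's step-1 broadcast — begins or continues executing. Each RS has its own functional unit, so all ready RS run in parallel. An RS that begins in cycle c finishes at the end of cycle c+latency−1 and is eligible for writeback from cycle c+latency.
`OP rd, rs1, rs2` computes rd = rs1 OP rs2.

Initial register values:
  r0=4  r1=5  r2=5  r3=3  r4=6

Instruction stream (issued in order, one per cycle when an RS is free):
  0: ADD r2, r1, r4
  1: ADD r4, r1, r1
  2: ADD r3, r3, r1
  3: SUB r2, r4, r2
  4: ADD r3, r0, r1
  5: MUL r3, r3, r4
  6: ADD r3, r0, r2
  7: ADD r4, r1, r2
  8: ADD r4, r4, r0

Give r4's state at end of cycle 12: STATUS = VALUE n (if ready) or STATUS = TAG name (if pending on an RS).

STATUS = VALUE 8

cycle 1: issue ADD r2<-Add1 // r0:4,r1:5,r2:Add1,r3:3,r4:6
cycle 2: issue ADD r4<-Add2 // r0:4,r1:5,r2:Add1,r3:3,r4:Add2
cycle 3: CDB Add1=11; issue ADD r3<-Add1 // r0:4,r1:5,r2:11,r3:Add1,r4:Add2
cycle 4: CDB Add2=10; issue SUB r2<-Add2 // r0:4,r1:5,r2:Add2,r3:Add1,r4:10
cycle 5: CDB Add1=8; issue ADD r3<-Add1 // r0:4,r1:5,r2:Add2,r3:Add1,r4:10
cycle 6: CDB Add2=-1; issue MUL r3<-Mul1 // r0:4,r1:5,r2:-1,r3:Mul1,r4:10
cycle 7: CDB Add1=9; issue ADD r3<-Add1 // r0:4,r1:5,r2:-1,r3:Add1,r4:10
cycle 8: issue ADD r4<-Add2 // r0:4,r1:5,r2:-1,r3:Add1,r4:Add2
cycle 9: CDB Add1=3; issue ADD r4<-Add1 // r0:4,r1:5,r2:-1,r3:3,r4:Add1
cycle 10: CDB Add2=4 // r0:4,r1:5,r2:-1,r3:3,r4:Add1
cycle 11: CDB Mul1=90 // r0:4,r1:5,r2:-1,r3:3,r4:Add1
cycle 12: CDB Add1=8 // r0:4,r1:5,r2:-1,r3:3,r4:8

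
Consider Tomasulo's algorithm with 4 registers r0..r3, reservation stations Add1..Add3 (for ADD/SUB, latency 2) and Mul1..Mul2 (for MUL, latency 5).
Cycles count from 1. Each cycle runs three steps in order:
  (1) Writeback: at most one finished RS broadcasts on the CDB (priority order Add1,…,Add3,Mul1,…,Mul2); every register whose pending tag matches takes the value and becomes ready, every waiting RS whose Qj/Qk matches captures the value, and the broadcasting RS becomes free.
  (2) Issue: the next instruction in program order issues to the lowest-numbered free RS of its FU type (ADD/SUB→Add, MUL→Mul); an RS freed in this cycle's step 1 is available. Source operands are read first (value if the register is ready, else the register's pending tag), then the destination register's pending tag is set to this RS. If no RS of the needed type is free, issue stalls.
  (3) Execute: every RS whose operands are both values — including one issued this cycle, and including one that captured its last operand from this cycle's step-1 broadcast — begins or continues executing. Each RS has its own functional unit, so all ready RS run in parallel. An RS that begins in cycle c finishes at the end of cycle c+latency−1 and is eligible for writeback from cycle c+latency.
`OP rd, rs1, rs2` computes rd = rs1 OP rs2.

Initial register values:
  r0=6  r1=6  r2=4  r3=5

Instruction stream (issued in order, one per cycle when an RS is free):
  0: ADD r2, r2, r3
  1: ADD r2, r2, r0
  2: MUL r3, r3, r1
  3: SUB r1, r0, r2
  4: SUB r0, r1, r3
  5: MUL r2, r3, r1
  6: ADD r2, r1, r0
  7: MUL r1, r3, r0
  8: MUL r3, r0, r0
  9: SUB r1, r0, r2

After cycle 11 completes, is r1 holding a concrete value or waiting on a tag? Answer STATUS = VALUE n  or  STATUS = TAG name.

cycle 1: issue ADD r2<-Add1 // r0:6,r1:6,r2:Add1,r3:5
cycle 2: issue ADD r2<-Add2 // r0:6,r1:6,r2:Add2,r3:5
cycle 3: CDB Add1=9; issue MUL r3<-Mul1 // r0:6,r1:6,r2:Add2,r3:Mul1
cycle 4: issue SUB r1<-Add1 // r0:6,r1:Add1,r2:Add2,r3:Mul1
cycle 5: CDB Add2=15; issue SUB r0<-Add2 // r0:Add2,r1:Add1,r2:15,r3:Mul1
cycle 6: issue MUL r2<-Mul2 // r0:Add2,r1:Add1,r2:Mul2,r3:Mul1
cycle 7: CDB Add1=-9; issue ADD r2<-Add1 // r0:Add2,r1:-9,r2:Add1,r3:Mul1
cycle 8: CDB Mul1=30; issue MUL r1<-Mul1 // r0:Add2,r1:Mul1,r2:Add1,r3:30
cycle 9: stall // r0:Add2,r1:Mul1,r2:Add1,r3:30
cycle 10: CDB Add2=-39; stall // r0:-39,r1:Mul1,r2:Add1,r3:30
cycle 11: stall // r0:-39,r1:Mul1,r2:Add1,r3:30

STATUS = TAG Mul1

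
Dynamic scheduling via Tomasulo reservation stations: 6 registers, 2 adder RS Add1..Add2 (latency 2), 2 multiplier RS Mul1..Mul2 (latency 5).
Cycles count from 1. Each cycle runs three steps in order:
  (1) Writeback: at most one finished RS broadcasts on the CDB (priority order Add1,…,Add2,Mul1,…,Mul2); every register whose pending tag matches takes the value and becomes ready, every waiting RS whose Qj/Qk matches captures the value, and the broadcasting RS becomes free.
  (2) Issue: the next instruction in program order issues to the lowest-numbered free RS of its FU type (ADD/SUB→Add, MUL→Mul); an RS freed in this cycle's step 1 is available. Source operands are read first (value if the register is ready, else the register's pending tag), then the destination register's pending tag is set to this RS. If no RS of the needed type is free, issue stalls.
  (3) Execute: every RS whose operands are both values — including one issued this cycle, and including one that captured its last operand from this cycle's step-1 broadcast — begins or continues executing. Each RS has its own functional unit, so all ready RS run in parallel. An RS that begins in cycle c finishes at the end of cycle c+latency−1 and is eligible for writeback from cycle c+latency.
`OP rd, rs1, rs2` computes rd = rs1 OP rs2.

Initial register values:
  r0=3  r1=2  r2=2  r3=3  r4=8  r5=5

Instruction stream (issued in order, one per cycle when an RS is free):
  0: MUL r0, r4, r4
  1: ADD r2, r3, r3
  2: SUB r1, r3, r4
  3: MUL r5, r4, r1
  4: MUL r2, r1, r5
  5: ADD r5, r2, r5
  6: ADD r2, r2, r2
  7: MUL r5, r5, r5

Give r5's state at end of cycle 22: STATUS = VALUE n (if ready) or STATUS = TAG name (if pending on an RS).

STATUS = VALUE 25600

  c1: issue MUL r0<-Mul1  regs: r0:Mul1,r1:2,r2:2,r3:3,r4:8,r5:5
  c2: issue ADD r2<-Add1  regs: r0:Mul1,r1:2,r2:Add1,r3:3,r4:8,r5:5
  c3: issue SUB r1<-Add2  regs: r0:Mul1,r1:Add2,r2:Add1,r3:3,r4:8,r5:5
  c4: CDB Add1=6; issue MUL r5<-Mul2  regs: r0:Mul1,r1:Add2,r2:6,r3:3,r4:8,r5:Mul2
  c5: CDB Add2=-5; stall  regs: r0:Mul1,r1:-5,r2:6,r3:3,r4:8,r5:Mul2
  c6: CDB Mul1=64; issue MUL r2<-Mul1  regs: r0:64,r1:-5,r2:Mul1,r3:3,r4:8,r5:Mul2
  c7: issue ADD r5<-Add1  regs: r0:64,r1:-5,r2:Mul1,r3:3,r4:8,r5:Add1
  c8: issue ADD r2<-Add2  regs: r0:64,r1:-5,r2:Add2,r3:3,r4:8,r5:Add1
  c9: stall  regs: r0:64,r1:-5,r2:Add2,r3:3,r4:8,r5:Add1
  c10: CDB Mul2=-40; issue MUL r5<-Mul2  regs: r0:64,r1:-5,r2:Add2,r3:3,r4:8,r5:Mul2
  c11: -  regs: r0:64,r1:-5,r2:Add2,r3:3,r4:8,r5:Mul2
  c12: -  regs: r0:64,r1:-5,r2:Add2,r3:3,r4:8,r5:Mul2
  c13: -  regs: r0:64,r1:-5,r2:Add2,r3:3,r4:8,r5:Mul2
  c14: -  regs: r0:64,r1:-5,r2:Add2,r3:3,r4:8,r5:Mul2
  c15: CDB Mul1=200  regs: r0:64,r1:-5,r2:Add2,r3:3,r4:8,r5:Mul2
  c16: -  regs: r0:64,r1:-5,r2:Add2,r3:3,r4:8,r5:Mul2
  c17: CDB Add1=160  regs: r0:64,r1:-5,r2:Add2,r3:3,r4:8,r5:Mul2
  c18: CDB Add2=400  regs: r0:64,r1:-5,r2:400,r3:3,r4:8,r5:Mul2
  c19: -  regs: r0:64,r1:-5,r2:400,r3:3,r4:8,r5:Mul2
  c20: -  regs: r0:64,r1:-5,r2:400,r3:3,r4:8,r5:Mul2
  c21: -  regs: r0:64,r1:-5,r2:400,r3:3,r4:8,r5:Mul2
  c22: CDB Mul2=25600  regs: r0:64,r1:-5,r2:400,r3:3,r4:8,r5:25600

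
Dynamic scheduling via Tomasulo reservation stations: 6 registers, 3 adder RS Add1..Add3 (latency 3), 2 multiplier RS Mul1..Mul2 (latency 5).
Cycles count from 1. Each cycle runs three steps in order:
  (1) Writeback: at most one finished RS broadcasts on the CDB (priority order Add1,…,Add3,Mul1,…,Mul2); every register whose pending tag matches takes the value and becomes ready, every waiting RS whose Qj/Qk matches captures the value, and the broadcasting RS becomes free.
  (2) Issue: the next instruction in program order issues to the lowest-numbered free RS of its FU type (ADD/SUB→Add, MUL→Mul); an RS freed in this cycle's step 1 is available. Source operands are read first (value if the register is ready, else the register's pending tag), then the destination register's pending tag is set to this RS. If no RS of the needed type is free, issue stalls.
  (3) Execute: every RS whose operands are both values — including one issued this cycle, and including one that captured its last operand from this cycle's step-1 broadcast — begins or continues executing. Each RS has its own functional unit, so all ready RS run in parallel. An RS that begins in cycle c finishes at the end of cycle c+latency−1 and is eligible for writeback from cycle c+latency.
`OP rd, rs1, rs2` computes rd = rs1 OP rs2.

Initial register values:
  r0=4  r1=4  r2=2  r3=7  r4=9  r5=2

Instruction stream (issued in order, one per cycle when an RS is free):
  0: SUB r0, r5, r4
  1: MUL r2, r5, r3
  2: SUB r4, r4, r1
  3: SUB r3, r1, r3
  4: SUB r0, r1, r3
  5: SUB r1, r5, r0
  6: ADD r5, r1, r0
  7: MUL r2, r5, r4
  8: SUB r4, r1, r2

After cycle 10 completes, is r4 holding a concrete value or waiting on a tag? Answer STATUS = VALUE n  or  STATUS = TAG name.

STATUS = TAG Add3

c1: issue SUB r0<-Add1 | r0:Add1,r1:4,r2:2,r3:7,r4:9,r5:2
c2: issue MUL r2<-Mul1 | r0:Add1,r1:4,r2:Mul1,r3:7,r4:9,r5:2
c3: issue SUB r4<-Add2 | r0:Add1,r1:4,r2:Mul1,r3:7,r4:Add2,r5:2
c4: CDB Add1=-7; issue SUB r3<-Add1 | r0:-7,r1:4,r2:Mul1,r3:Add1,r4:Add2,r5:2
c5: issue SUB r0<-Add3 | r0:Add3,r1:4,r2:Mul1,r3:Add1,r4:Add2,r5:2
c6: CDB Add2=5; issue SUB r1<-Add2 | r0:Add3,r1:Add2,r2:Mul1,r3:Add1,r4:5,r5:2
c7: CDB Add1=-3; issue ADD r5<-Add1 | r0:Add3,r1:Add2,r2:Mul1,r3:-3,r4:5,r5:Add1
c8: CDB Mul1=14; issue MUL r2<-Mul1 | r0:Add3,r1:Add2,r2:Mul1,r3:-3,r4:5,r5:Add1
c9: stall | r0:Add3,r1:Add2,r2:Mul1,r3:-3,r4:5,r5:Add1
c10: CDB Add3=7; issue SUB r4<-Add3 | r0:7,r1:Add2,r2:Mul1,r3:-3,r4:Add3,r5:Add1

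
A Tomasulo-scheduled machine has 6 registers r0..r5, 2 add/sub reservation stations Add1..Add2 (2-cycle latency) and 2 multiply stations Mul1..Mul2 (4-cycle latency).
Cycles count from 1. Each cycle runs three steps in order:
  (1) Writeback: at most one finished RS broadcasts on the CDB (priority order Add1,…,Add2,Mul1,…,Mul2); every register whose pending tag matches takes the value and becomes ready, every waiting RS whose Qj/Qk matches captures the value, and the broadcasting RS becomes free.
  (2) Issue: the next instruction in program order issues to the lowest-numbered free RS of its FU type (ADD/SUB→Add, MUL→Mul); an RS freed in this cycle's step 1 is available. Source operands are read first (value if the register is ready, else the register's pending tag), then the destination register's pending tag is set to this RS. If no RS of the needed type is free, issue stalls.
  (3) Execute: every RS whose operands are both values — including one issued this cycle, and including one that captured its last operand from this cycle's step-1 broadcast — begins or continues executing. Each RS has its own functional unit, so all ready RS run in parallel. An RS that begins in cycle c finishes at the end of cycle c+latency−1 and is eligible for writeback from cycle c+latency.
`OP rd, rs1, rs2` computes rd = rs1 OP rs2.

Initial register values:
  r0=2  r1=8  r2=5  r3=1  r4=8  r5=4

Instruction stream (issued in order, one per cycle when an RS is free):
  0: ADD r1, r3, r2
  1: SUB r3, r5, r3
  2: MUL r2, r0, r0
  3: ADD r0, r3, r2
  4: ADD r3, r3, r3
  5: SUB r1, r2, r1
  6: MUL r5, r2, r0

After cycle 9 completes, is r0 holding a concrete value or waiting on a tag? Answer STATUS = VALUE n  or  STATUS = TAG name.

c1: issue ADD r1<-Add1 | r0:2,r1:Add1,r2:5,r3:1,r4:8,r5:4
c2: issue SUB r3<-Add2 | r0:2,r1:Add1,r2:5,r3:Add2,r4:8,r5:4
c3: CDB Add1=6; issue MUL r2<-Mul1 | r0:2,r1:6,r2:Mul1,r3:Add2,r4:8,r5:4
c4: CDB Add2=3; issue ADD r0<-Add1 | r0:Add1,r1:6,r2:Mul1,r3:3,r4:8,r5:4
c5: issue ADD r3<-Add2 | r0:Add1,r1:6,r2:Mul1,r3:Add2,r4:8,r5:4
c6: stall | r0:Add1,r1:6,r2:Mul1,r3:Add2,r4:8,r5:4
c7: CDB Add2=6; issue SUB r1<-Add2 | r0:Add1,r1:Add2,r2:Mul1,r3:6,r4:8,r5:4
c8: CDB Mul1=4; issue MUL r5<-Mul1 | r0:Add1,r1:Add2,r2:4,r3:6,r4:8,r5:Mul1
c9: - | r0:Add1,r1:Add2,r2:4,r3:6,r4:8,r5:Mul1

STATUS = TAG Add1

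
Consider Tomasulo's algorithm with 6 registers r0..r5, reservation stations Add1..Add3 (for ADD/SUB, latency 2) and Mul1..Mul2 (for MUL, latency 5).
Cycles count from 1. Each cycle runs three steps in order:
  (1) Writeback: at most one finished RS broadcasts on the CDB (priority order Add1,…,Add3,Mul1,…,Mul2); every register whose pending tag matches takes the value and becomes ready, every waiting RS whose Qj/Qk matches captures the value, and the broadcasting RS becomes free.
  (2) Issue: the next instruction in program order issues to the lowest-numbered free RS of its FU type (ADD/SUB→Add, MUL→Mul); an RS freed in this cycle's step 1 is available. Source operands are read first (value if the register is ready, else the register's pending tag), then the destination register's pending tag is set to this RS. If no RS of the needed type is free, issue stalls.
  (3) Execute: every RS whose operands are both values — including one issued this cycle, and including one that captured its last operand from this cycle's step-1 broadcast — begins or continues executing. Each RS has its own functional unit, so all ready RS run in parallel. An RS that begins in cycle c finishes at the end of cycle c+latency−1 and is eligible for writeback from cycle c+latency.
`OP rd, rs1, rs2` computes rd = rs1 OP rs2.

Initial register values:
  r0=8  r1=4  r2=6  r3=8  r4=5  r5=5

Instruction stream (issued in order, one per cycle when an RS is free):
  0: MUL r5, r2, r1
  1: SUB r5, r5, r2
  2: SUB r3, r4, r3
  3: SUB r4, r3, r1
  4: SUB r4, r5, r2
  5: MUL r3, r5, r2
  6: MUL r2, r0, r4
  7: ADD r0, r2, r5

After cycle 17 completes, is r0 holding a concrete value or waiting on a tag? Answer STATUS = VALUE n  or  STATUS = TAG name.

STATUS = VALUE 114

c1: issue MUL r5<-Mul1 | r0:8,r1:4,r2:6,r3:8,r4:5,r5:Mul1
c2: issue SUB r5<-Add1 | r0:8,r1:4,r2:6,r3:8,r4:5,r5:Add1
c3: issue SUB r3<-Add2 | r0:8,r1:4,r2:6,r3:Add2,r4:5,r5:Add1
c4: issue SUB r4<-Add3 | r0:8,r1:4,r2:6,r3:Add2,r4:Add3,r5:Add1
c5: CDB Add2=-3; issue SUB r4<-Add2 | r0:8,r1:4,r2:6,r3:-3,r4:Add2,r5:Add1
c6: CDB Mul1=24; issue MUL r3<-Mul1 | r0:8,r1:4,r2:6,r3:Mul1,r4:Add2,r5:Add1
c7: CDB Add3=-7; issue MUL r2<-Mul2 | r0:8,r1:4,r2:Mul2,r3:Mul1,r4:Add2,r5:Add1
c8: CDB Add1=18; issue ADD r0<-Add1 | r0:Add1,r1:4,r2:Mul2,r3:Mul1,r4:Add2,r5:18
c9: - | r0:Add1,r1:4,r2:Mul2,r3:Mul1,r4:Add2,r5:18
c10: CDB Add2=12 | r0:Add1,r1:4,r2:Mul2,r3:Mul1,r4:12,r5:18
c11: - | r0:Add1,r1:4,r2:Mul2,r3:Mul1,r4:12,r5:18
c12: - | r0:Add1,r1:4,r2:Mul2,r3:Mul1,r4:12,r5:18
c13: CDB Mul1=108 | r0:Add1,r1:4,r2:Mul2,r3:108,r4:12,r5:18
c14: - | r0:Add1,r1:4,r2:Mul2,r3:108,r4:12,r5:18
c15: CDB Mul2=96 | r0:Add1,r1:4,r2:96,r3:108,r4:12,r5:18
c16: - | r0:Add1,r1:4,r2:96,r3:108,r4:12,r5:18
c17: CDB Add1=114 | r0:114,r1:4,r2:96,r3:108,r4:12,r5:18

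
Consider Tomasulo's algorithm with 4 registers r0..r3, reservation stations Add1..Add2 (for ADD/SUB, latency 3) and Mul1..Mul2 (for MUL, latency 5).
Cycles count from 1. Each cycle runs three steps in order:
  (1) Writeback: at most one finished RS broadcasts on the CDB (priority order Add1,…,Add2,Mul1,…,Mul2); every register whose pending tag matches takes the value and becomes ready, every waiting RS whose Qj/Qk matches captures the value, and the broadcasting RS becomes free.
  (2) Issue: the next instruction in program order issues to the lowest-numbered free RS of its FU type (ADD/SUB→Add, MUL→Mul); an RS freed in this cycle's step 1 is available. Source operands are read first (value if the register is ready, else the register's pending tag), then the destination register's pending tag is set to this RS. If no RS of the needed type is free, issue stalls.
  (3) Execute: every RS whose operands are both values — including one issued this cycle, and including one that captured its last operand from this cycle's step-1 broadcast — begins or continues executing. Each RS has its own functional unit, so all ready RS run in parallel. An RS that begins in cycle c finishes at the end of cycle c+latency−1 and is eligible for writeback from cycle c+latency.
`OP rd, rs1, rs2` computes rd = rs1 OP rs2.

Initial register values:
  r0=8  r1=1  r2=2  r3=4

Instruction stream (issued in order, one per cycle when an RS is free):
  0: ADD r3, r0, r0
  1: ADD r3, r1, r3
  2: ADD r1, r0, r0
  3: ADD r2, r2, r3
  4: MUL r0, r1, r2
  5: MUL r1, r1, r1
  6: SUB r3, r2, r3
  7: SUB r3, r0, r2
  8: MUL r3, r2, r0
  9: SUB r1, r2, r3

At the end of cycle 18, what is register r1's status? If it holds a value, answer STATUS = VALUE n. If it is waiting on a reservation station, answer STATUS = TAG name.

STATUS = TAG Add2

cycle 1: issue ADD r3<-Add1 // r0:8,r1:1,r2:2,r3:Add1
cycle 2: issue ADD r3<-Add2 // r0:8,r1:1,r2:2,r3:Add2
cycle 3: stall // r0:8,r1:1,r2:2,r3:Add2
cycle 4: CDB Add1=16; issue ADD r1<-Add1 // r0:8,r1:Add1,r2:2,r3:Add2
cycle 5: stall // r0:8,r1:Add1,r2:2,r3:Add2
cycle 6: stall // r0:8,r1:Add1,r2:2,r3:Add2
cycle 7: CDB Add1=16; issue ADD r2<-Add1 // r0:8,r1:16,r2:Add1,r3:Add2
cycle 8: CDB Add2=17; issue MUL r0<-Mul1 // r0:Mul1,r1:16,r2:Add1,r3:17
cycle 9: issue MUL r1<-Mul2 // r0:Mul1,r1:Mul2,r2:Add1,r3:17
cycle 10: issue SUB r3<-Add2 // r0:Mul1,r1:Mul2,r2:Add1,r3:Add2
cycle 11: CDB Add1=19; issue SUB r3<-Add1 // r0:Mul1,r1:Mul2,r2:19,r3:Add1
cycle 12: stall // r0:Mul1,r1:Mul2,r2:19,r3:Add1
cycle 13: stall // r0:Mul1,r1:Mul2,r2:19,r3:Add1
cycle 14: CDB Add2=2; stall // r0:Mul1,r1:Mul2,r2:19,r3:Add1
cycle 15: CDB Mul2=256; issue MUL r3<-Mul2 // r0:Mul1,r1:256,r2:19,r3:Mul2
cycle 16: CDB Mul1=304; issue SUB r1<-Add2 // r0:304,r1:Add2,r2:19,r3:Mul2
cycle 17: - // r0:304,r1:Add2,r2:19,r3:Mul2
cycle 18: - // r0:304,r1:Add2,r2:19,r3:Mul2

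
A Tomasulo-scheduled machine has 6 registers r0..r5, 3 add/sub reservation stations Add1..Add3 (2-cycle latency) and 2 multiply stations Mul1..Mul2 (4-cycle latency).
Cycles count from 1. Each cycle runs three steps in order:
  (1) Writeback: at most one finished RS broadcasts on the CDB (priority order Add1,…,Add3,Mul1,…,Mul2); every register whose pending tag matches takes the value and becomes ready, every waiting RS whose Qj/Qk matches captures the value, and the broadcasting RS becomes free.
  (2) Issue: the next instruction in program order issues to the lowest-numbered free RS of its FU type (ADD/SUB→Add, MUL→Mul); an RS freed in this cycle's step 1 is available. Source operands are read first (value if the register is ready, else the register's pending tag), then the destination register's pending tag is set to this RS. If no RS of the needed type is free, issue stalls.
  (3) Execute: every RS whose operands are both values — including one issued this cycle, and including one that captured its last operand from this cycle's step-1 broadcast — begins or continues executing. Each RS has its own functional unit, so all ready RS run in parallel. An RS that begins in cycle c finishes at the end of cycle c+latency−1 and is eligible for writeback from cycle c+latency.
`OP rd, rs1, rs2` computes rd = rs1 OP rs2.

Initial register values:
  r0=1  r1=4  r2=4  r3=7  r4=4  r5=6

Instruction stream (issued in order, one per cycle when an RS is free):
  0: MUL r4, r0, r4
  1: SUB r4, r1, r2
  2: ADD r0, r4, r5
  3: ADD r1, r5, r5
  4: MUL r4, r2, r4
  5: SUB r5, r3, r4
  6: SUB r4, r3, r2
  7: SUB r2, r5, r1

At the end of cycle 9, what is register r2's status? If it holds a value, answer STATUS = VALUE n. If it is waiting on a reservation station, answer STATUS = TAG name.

STATUS = TAG Add3

c1: issue MUL r4<-Mul1 | r0:1,r1:4,r2:4,r3:7,r4:Mul1,r5:6
c2: issue SUB r4<-Add1 | r0:1,r1:4,r2:4,r3:7,r4:Add1,r5:6
c3: issue ADD r0<-Add2 | r0:Add2,r1:4,r2:4,r3:7,r4:Add1,r5:6
c4: CDB Add1=0; issue ADD r1<-Add1 | r0:Add2,r1:Add1,r2:4,r3:7,r4:0,r5:6
c5: CDB Mul1=4; issue MUL r4<-Mul1 | r0:Add2,r1:Add1,r2:4,r3:7,r4:Mul1,r5:6
c6: CDB Add1=12; issue SUB r5<-Add1 | r0:Add2,r1:12,r2:4,r3:7,r4:Mul1,r5:Add1
c7: CDB Add2=6; issue SUB r4<-Add2 | r0:6,r1:12,r2:4,r3:7,r4:Add2,r5:Add1
c8: issue SUB r2<-Add3 | r0:6,r1:12,r2:Add3,r3:7,r4:Add2,r5:Add1
c9: CDB Add2=3 | r0:6,r1:12,r2:Add3,r3:7,r4:3,r5:Add1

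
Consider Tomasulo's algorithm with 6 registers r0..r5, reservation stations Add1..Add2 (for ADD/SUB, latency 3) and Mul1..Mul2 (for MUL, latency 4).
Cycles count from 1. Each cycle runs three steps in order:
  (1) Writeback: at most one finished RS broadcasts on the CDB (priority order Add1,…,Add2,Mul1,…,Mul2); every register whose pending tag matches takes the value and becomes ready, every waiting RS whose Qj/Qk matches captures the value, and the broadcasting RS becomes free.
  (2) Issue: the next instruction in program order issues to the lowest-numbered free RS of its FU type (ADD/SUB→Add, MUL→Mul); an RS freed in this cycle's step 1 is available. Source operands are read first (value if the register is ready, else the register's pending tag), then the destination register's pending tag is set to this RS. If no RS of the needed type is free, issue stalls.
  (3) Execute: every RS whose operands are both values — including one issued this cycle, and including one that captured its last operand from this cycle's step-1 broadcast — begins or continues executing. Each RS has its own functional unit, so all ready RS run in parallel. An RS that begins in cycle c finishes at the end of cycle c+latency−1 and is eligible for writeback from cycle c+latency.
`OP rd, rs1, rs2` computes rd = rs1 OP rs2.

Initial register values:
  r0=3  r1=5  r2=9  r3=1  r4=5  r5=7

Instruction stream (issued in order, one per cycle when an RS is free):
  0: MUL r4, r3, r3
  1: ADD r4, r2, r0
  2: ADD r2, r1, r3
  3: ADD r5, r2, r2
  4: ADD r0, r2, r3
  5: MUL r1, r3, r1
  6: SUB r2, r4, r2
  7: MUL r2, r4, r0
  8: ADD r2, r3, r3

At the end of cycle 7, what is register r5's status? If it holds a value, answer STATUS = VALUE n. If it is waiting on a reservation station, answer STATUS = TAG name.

STATUS = TAG Add1

c1: issue MUL r4<-Mul1 | r0:3,r1:5,r2:9,r3:1,r4:Mul1,r5:7
c2: issue ADD r4<-Add1 | r0:3,r1:5,r2:9,r3:1,r4:Add1,r5:7
c3: issue ADD r2<-Add2 | r0:3,r1:5,r2:Add2,r3:1,r4:Add1,r5:7
c4: stall | r0:3,r1:5,r2:Add2,r3:1,r4:Add1,r5:7
c5: CDB Add1=12; issue ADD r5<-Add1 | r0:3,r1:5,r2:Add2,r3:1,r4:12,r5:Add1
c6: CDB Add2=6; issue ADD r0<-Add2 | r0:Add2,r1:5,r2:6,r3:1,r4:12,r5:Add1
c7: CDB Mul1=1; issue MUL r1<-Mul1 | r0:Add2,r1:Mul1,r2:6,r3:1,r4:12,r5:Add1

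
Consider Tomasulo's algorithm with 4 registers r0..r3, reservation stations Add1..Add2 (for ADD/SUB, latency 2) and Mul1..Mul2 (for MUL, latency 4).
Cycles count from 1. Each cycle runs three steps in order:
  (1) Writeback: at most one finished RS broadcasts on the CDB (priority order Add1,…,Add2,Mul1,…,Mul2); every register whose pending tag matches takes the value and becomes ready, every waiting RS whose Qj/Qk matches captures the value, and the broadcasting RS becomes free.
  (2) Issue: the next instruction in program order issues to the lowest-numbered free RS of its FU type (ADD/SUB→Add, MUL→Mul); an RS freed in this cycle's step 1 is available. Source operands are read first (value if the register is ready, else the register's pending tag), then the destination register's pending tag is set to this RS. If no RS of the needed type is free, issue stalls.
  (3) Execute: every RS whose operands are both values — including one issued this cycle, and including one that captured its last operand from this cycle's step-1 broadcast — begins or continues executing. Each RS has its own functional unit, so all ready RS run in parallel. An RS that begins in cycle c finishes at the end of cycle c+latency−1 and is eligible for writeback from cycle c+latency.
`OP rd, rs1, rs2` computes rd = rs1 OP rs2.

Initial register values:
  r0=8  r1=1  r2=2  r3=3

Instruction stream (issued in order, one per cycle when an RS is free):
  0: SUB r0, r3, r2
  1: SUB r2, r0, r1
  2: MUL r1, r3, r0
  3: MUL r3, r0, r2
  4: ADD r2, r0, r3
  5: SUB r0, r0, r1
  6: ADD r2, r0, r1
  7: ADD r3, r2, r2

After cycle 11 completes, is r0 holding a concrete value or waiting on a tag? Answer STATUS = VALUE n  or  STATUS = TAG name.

  c1: issue SUB r0<-Add1  regs: r0:Add1,r1:1,r2:2,r3:3
  c2: issue SUB r2<-Add2  regs: r0:Add1,r1:1,r2:Add2,r3:3
  c3: CDB Add1=1; issue MUL r1<-Mul1  regs: r0:1,r1:Mul1,r2:Add2,r3:3
  c4: issue MUL r3<-Mul2  regs: r0:1,r1:Mul1,r2:Add2,r3:Mul2
  c5: CDB Add2=0; issue ADD r2<-Add1  regs: r0:1,r1:Mul1,r2:Add1,r3:Mul2
  c6: issue SUB r0<-Add2  regs: r0:Add2,r1:Mul1,r2:Add1,r3:Mul2
  c7: CDB Mul1=3; stall  regs: r0:Add2,r1:3,r2:Add1,r3:Mul2
  c8: stall  regs: r0:Add2,r1:3,r2:Add1,r3:Mul2
  c9: CDB Add2=-2; issue ADD r2<-Add2  regs: r0:-2,r1:3,r2:Add2,r3:Mul2
  c10: CDB Mul2=0; stall  regs: r0:-2,r1:3,r2:Add2,r3:0
  c11: CDB Add2=1; issue ADD r3<-Add2  regs: r0:-2,r1:3,r2:1,r3:Add2

STATUS = VALUE -2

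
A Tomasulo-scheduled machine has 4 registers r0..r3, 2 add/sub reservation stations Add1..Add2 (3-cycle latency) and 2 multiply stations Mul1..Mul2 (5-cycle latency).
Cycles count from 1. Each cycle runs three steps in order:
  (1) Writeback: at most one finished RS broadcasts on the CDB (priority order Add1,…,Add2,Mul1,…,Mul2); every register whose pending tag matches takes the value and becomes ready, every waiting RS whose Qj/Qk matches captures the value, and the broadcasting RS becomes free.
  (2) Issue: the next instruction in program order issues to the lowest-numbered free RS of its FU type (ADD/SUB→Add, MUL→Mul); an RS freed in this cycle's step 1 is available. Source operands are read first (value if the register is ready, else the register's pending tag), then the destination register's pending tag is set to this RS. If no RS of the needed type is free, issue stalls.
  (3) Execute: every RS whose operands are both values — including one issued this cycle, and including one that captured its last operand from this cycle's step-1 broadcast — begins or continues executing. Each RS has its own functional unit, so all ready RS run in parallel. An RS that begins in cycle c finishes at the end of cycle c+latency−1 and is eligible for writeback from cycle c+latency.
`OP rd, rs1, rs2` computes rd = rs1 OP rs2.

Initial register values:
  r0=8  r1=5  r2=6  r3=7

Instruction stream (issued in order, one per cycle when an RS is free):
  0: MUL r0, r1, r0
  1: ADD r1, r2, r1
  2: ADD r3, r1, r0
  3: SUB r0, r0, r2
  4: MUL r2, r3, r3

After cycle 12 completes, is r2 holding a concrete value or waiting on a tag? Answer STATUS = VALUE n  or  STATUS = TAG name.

STATUS = TAG Mul1

c1: issue MUL r0<-Mul1 | r0:Mul1,r1:5,r2:6,r3:7
c2: issue ADD r1<-Add1 | r0:Mul1,r1:Add1,r2:6,r3:7
c3: issue ADD r3<-Add2 | r0:Mul1,r1:Add1,r2:6,r3:Add2
c4: stall | r0:Mul1,r1:Add1,r2:6,r3:Add2
c5: CDB Add1=11; issue SUB r0<-Add1 | r0:Add1,r1:11,r2:6,r3:Add2
c6: CDB Mul1=40; issue MUL r2<-Mul1 | r0:Add1,r1:11,r2:Mul1,r3:Add2
c7: - | r0:Add1,r1:11,r2:Mul1,r3:Add2
c8: - | r0:Add1,r1:11,r2:Mul1,r3:Add2
c9: CDB Add1=34 | r0:34,r1:11,r2:Mul1,r3:Add2
c10: CDB Add2=51 | r0:34,r1:11,r2:Mul1,r3:51
c11: - | r0:34,r1:11,r2:Mul1,r3:51
c12: - | r0:34,r1:11,r2:Mul1,r3:51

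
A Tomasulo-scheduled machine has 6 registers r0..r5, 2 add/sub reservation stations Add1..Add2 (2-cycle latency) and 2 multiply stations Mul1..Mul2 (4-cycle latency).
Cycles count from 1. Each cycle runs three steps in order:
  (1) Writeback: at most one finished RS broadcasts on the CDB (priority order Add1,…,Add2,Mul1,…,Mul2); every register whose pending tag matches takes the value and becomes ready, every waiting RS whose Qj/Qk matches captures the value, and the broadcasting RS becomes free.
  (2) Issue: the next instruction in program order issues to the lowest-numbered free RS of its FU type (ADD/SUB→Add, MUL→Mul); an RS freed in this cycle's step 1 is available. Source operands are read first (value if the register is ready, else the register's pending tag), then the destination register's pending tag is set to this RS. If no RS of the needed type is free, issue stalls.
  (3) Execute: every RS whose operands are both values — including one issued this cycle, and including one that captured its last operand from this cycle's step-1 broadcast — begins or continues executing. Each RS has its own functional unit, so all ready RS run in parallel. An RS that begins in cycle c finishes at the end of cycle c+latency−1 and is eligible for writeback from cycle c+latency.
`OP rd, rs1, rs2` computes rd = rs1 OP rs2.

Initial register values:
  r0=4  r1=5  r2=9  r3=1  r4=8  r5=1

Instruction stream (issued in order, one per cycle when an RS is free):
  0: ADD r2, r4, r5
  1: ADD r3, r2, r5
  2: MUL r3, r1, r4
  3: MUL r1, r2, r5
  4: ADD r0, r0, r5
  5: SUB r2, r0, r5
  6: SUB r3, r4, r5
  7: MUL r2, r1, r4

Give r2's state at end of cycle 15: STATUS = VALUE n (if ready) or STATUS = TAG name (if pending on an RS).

c1: issue ADD r2<-Add1 | r0:4,r1:5,r2:Add1,r3:1,r4:8,r5:1
c2: issue ADD r3<-Add2 | r0:4,r1:5,r2:Add1,r3:Add2,r4:8,r5:1
c3: CDB Add1=9; issue MUL r3<-Mul1 | r0:4,r1:5,r2:9,r3:Mul1,r4:8,r5:1
c4: issue MUL r1<-Mul2 | r0:4,r1:Mul2,r2:9,r3:Mul1,r4:8,r5:1
c5: CDB Add2=10; issue ADD r0<-Add1 | r0:Add1,r1:Mul2,r2:9,r3:Mul1,r4:8,r5:1
c6: issue SUB r2<-Add2 | r0:Add1,r1:Mul2,r2:Add2,r3:Mul1,r4:8,r5:1
c7: CDB Add1=5; issue SUB r3<-Add1 | r0:5,r1:Mul2,r2:Add2,r3:Add1,r4:8,r5:1
c8: CDB Mul1=40; issue MUL r2<-Mul1 | r0:5,r1:Mul2,r2:Mul1,r3:Add1,r4:8,r5:1
c9: CDB Add1=7 | r0:5,r1:Mul2,r2:Mul1,r3:7,r4:8,r5:1
c10: CDB Add2=4 | r0:5,r1:Mul2,r2:Mul1,r3:7,r4:8,r5:1
c11: CDB Mul2=9 | r0:5,r1:9,r2:Mul1,r3:7,r4:8,r5:1
c12: - | r0:5,r1:9,r2:Mul1,r3:7,r4:8,r5:1
c13: - | r0:5,r1:9,r2:Mul1,r3:7,r4:8,r5:1
c14: - | r0:5,r1:9,r2:Mul1,r3:7,r4:8,r5:1
c15: CDB Mul1=72 | r0:5,r1:9,r2:72,r3:7,r4:8,r5:1

STATUS = VALUE 72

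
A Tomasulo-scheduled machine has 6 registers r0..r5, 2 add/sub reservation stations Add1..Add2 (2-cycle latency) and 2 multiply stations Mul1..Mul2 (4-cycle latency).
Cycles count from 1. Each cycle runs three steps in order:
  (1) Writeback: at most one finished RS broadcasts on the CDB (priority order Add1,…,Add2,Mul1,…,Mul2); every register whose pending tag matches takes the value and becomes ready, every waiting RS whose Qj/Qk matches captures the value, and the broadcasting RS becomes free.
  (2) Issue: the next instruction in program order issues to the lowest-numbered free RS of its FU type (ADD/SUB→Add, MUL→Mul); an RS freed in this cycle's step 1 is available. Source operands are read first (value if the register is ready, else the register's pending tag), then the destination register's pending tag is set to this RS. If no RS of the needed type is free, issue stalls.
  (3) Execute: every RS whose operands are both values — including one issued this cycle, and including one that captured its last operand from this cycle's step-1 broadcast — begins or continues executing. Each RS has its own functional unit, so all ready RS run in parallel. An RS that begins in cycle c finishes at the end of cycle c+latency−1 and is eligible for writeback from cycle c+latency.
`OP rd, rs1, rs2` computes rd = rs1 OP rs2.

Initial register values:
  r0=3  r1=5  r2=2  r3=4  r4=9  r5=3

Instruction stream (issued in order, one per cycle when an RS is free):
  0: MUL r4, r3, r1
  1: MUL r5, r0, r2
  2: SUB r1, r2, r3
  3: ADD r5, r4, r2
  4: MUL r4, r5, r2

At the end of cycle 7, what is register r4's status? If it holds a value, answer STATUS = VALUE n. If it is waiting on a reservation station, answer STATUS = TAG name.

  c1: issue MUL r4<-Mul1  regs: r0:3,r1:5,r2:2,r3:4,r4:Mul1,r5:3
  c2: issue MUL r5<-Mul2  regs: r0:3,r1:5,r2:2,r3:4,r4:Mul1,r5:Mul2
  c3: issue SUB r1<-Add1  regs: r0:3,r1:Add1,r2:2,r3:4,r4:Mul1,r5:Mul2
  c4: issue ADD r5<-Add2  regs: r0:3,r1:Add1,r2:2,r3:4,r4:Mul1,r5:Add2
  c5: CDB Add1=-2; stall  regs: r0:3,r1:-2,r2:2,r3:4,r4:Mul1,r5:Add2
  c6: CDB Mul1=20; issue MUL r4<-Mul1  regs: r0:3,r1:-2,r2:2,r3:4,r4:Mul1,r5:Add2
  c7: CDB Mul2=6  regs: r0:3,r1:-2,r2:2,r3:4,r4:Mul1,r5:Add2

STATUS = TAG Mul1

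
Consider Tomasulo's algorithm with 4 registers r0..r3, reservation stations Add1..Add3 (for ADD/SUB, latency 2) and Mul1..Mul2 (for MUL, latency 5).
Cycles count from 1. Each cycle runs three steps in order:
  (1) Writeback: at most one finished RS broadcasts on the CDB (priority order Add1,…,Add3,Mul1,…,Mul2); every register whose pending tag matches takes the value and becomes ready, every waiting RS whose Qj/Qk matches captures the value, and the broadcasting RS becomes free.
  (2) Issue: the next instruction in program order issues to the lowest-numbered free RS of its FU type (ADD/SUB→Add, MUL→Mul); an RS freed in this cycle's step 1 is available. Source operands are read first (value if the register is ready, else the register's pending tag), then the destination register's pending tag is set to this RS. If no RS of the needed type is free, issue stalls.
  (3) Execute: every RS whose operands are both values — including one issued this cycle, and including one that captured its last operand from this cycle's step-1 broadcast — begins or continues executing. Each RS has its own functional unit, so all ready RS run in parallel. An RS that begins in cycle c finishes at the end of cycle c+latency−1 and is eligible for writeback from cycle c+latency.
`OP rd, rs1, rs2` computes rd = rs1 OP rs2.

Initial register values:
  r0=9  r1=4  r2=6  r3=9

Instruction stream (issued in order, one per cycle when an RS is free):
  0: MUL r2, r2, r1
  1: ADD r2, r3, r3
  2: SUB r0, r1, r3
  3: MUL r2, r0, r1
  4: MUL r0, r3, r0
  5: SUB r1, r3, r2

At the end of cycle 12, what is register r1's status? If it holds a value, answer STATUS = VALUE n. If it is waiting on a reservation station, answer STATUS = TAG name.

  c1: issue MUL r2<-Mul1  regs: r0:9,r1:4,r2:Mul1,r3:9
  c2: issue ADD r2<-Add1  regs: r0:9,r1:4,r2:Add1,r3:9
  c3: issue SUB r0<-Add2  regs: r0:Add2,r1:4,r2:Add1,r3:9
  c4: CDB Add1=18; issue MUL r2<-Mul2  regs: r0:Add2,r1:4,r2:Mul2,r3:9
  c5: CDB Add2=-5; stall  regs: r0:-5,r1:4,r2:Mul2,r3:9
  c6: CDB Mul1=24; issue MUL r0<-Mul1  regs: r0:Mul1,r1:4,r2:Mul2,r3:9
  c7: issue SUB r1<-Add1  regs: r0:Mul1,r1:Add1,r2:Mul2,r3:9
  c8: -  regs: r0:Mul1,r1:Add1,r2:Mul2,r3:9
  c9: -  regs: r0:Mul1,r1:Add1,r2:Mul2,r3:9
  c10: CDB Mul2=-20  regs: r0:Mul1,r1:Add1,r2:-20,r3:9
  c11: CDB Mul1=-45  regs: r0:-45,r1:Add1,r2:-20,r3:9
  c12: CDB Add1=29  regs: r0:-45,r1:29,r2:-20,r3:9

STATUS = VALUE 29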